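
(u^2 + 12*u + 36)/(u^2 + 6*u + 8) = (u^2 + 12*u + 36)/(u^2 + 6*u + 8)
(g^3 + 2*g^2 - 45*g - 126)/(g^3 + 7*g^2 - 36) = (g - 7)/(g - 2)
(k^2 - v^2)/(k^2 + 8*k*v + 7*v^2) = (k - v)/(k + 7*v)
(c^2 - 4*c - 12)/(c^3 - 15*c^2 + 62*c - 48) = (c + 2)/(c^2 - 9*c + 8)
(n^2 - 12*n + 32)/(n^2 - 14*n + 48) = (n - 4)/(n - 6)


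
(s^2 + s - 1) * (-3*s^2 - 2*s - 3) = -3*s^4 - 5*s^3 - 2*s^2 - s + 3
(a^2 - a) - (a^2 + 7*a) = -8*a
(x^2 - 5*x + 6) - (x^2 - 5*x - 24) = 30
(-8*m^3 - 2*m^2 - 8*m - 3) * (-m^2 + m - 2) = 8*m^5 - 6*m^4 + 22*m^3 - m^2 + 13*m + 6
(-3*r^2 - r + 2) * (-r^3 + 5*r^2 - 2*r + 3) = 3*r^5 - 14*r^4 - r^3 + 3*r^2 - 7*r + 6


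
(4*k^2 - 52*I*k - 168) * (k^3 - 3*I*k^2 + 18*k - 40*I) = 4*k^5 - 64*I*k^4 - 252*k^3 - 592*I*k^2 - 5104*k + 6720*I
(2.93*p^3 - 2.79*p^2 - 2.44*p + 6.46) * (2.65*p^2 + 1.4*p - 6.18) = 7.7645*p^5 - 3.2915*p^4 - 28.4794*p^3 + 30.9452*p^2 + 24.1232*p - 39.9228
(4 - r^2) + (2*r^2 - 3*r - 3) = r^2 - 3*r + 1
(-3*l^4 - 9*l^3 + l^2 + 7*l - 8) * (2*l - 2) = -6*l^5 - 12*l^4 + 20*l^3 + 12*l^2 - 30*l + 16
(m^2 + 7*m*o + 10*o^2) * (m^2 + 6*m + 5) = m^4 + 7*m^3*o + 6*m^3 + 10*m^2*o^2 + 42*m^2*o + 5*m^2 + 60*m*o^2 + 35*m*o + 50*o^2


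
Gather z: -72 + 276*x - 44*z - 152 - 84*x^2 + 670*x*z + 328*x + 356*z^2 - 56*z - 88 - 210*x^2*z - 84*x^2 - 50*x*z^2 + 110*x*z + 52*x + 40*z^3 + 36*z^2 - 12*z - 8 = -168*x^2 + 656*x + 40*z^3 + z^2*(392 - 50*x) + z*(-210*x^2 + 780*x - 112) - 320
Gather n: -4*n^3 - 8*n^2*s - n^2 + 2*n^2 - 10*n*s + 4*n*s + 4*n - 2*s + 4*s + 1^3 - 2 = -4*n^3 + n^2*(1 - 8*s) + n*(4 - 6*s) + 2*s - 1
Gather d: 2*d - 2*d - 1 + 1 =0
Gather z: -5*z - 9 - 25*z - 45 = -30*z - 54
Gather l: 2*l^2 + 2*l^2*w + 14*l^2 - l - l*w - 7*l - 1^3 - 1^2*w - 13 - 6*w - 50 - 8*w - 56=l^2*(2*w + 16) + l*(-w - 8) - 15*w - 120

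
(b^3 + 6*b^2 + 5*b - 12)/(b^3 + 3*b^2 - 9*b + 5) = (b^2 + 7*b + 12)/(b^2 + 4*b - 5)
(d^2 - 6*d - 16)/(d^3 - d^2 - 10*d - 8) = (d - 8)/(d^2 - 3*d - 4)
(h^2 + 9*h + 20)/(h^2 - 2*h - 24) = (h + 5)/(h - 6)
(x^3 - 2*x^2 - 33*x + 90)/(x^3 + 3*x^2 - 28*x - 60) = (x - 3)/(x + 2)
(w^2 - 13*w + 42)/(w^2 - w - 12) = (-w^2 + 13*w - 42)/(-w^2 + w + 12)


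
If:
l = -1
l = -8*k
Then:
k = 1/8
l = -1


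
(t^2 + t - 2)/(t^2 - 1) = (t + 2)/(t + 1)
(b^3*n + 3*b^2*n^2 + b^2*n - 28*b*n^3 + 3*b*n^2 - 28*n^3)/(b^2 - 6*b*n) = n*(b^3 + 3*b^2*n + b^2 - 28*b*n^2 + 3*b*n - 28*n^2)/(b*(b - 6*n))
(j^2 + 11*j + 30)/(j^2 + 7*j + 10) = (j + 6)/(j + 2)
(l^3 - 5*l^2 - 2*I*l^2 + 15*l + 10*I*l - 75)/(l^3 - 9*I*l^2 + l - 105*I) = (l - 5)/(l - 7*I)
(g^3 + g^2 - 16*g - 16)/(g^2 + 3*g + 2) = (g^2 - 16)/(g + 2)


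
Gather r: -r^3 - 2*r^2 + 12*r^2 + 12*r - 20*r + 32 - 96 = -r^3 + 10*r^2 - 8*r - 64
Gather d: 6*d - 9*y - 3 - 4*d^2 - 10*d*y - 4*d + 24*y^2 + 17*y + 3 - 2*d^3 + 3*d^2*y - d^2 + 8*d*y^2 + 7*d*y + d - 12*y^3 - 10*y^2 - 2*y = -2*d^3 + d^2*(3*y - 5) + d*(8*y^2 - 3*y + 3) - 12*y^3 + 14*y^2 + 6*y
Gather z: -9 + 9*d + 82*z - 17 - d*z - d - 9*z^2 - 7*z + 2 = 8*d - 9*z^2 + z*(75 - d) - 24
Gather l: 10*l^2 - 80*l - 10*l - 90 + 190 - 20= 10*l^2 - 90*l + 80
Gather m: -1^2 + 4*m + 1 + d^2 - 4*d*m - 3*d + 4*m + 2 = d^2 - 3*d + m*(8 - 4*d) + 2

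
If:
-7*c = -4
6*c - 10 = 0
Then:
No Solution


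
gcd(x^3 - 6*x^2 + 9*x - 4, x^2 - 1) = x - 1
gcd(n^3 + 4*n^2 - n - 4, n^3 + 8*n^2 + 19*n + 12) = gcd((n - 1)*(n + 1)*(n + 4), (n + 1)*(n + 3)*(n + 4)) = n^2 + 5*n + 4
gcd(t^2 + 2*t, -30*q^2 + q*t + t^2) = 1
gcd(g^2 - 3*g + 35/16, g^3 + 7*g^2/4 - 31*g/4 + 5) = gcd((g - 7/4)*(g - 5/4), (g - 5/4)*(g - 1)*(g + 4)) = g - 5/4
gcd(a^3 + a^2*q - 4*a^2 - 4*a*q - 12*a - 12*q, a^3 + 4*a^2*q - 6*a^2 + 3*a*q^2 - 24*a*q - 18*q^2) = a^2 + a*q - 6*a - 6*q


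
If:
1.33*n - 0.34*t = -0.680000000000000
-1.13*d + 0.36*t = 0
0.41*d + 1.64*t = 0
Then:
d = 0.00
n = -0.51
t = 0.00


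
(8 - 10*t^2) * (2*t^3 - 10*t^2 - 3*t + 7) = -20*t^5 + 100*t^4 + 46*t^3 - 150*t^2 - 24*t + 56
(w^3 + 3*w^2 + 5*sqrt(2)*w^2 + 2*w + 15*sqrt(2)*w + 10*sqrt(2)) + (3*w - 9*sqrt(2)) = w^3 + 3*w^2 + 5*sqrt(2)*w^2 + 5*w + 15*sqrt(2)*w + sqrt(2)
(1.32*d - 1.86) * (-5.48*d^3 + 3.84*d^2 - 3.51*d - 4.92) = -7.2336*d^4 + 15.2616*d^3 - 11.7756*d^2 + 0.0341999999999993*d + 9.1512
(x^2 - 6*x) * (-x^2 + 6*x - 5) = -x^4 + 12*x^3 - 41*x^2 + 30*x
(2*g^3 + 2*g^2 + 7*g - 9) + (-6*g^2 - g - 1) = 2*g^3 - 4*g^2 + 6*g - 10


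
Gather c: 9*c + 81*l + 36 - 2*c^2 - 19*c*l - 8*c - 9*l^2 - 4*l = -2*c^2 + c*(1 - 19*l) - 9*l^2 + 77*l + 36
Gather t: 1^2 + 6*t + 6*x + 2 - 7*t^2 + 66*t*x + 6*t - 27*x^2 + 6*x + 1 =-7*t^2 + t*(66*x + 12) - 27*x^2 + 12*x + 4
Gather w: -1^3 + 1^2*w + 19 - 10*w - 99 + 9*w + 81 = 0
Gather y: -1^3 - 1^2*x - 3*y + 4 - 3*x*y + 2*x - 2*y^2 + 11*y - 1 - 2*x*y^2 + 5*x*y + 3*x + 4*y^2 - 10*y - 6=4*x + y^2*(2 - 2*x) + y*(2*x - 2) - 4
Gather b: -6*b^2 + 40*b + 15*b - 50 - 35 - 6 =-6*b^2 + 55*b - 91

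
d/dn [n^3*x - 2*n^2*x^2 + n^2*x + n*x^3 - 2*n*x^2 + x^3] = x*(3*n^2 - 4*n*x + 2*n + x^2 - 2*x)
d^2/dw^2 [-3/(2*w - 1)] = -24/(2*w - 1)^3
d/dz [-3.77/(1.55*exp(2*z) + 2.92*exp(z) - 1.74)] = (11.687*exp(z) + 11.0084)*exp(z)/(1.55*exp(2*z) + 2.92*exp(z) - 1.74)^2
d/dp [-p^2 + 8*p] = 8 - 2*p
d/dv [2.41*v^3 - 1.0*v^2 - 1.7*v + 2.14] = 7.23*v^2 - 2.0*v - 1.7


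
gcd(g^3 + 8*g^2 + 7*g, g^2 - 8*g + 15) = 1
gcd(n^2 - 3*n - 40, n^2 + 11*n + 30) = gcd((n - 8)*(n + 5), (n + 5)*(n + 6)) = n + 5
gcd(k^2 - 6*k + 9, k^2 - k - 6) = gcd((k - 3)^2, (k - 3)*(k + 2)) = k - 3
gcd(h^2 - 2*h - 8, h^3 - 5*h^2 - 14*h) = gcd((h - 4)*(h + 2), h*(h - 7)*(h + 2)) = h + 2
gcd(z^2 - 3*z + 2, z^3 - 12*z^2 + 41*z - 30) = z - 1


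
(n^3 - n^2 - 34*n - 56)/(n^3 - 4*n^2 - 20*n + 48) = (n^2 - 5*n - 14)/(n^2 - 8*n + 12)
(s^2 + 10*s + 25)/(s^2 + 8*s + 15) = (s + 5)/(s + 3)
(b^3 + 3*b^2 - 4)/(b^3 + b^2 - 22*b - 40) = (b^2 + b - 2)/(b^2 - b - 20)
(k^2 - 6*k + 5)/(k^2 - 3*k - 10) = (k - 1)/(k + 2)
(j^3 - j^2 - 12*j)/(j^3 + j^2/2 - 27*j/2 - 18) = 2*j/(2*j + 3)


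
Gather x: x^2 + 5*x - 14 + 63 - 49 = x^2 + 5*x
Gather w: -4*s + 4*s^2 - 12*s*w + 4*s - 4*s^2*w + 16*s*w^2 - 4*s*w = 4*s^2 + 16*s*w^2 + w*(-4*s^2 - 16*s)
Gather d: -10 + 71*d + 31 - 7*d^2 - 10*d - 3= -7*d^2 + 61*d + 18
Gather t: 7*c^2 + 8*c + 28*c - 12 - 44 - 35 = 7*c^2 + 36*c - 91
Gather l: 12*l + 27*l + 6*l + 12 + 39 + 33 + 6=45*l + 90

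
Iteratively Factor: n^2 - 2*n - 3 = (n - 3)*(n + 1)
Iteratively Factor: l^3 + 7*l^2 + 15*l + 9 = (l + 3)*(l^2 + 4*l + 3) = (l + 3)^2*(l + 1)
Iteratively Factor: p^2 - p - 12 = (p + 3)*(p - 4)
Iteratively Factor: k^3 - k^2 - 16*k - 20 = (k + 2)*(k^2 - 3*k - 10) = (k + 2)^2*(k - 5)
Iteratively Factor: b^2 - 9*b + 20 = (b - 4)*(b - 5)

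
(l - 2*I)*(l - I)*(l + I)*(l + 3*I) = l^4 + I*l^3 + 7*l^2 + I*l + 6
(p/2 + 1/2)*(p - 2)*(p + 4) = p^3/2 + 3*p^2/2 - 3*p - 4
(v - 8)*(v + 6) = v^2 - 2*v - 48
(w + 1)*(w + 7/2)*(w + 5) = w^3 + 19*w^2/2 + 26*w + 35/2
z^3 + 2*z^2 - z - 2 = (z - 1)*(z + 1)*(z + 2)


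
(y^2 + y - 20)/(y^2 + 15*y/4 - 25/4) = 4*(y - 4)/(4*y - 5)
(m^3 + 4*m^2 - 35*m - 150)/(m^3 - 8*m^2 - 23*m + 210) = (m + 5)/(m - 7)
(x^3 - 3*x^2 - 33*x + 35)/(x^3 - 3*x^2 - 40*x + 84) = (x^2 + 4*x - 5)/(x^2 + 4*x - 12)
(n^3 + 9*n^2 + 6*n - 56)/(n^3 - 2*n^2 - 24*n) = (n^2 + 5*n - 14)/(n*(n - 6))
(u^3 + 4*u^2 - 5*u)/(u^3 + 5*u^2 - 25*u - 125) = u*(u - 1)/(u^2 - 25)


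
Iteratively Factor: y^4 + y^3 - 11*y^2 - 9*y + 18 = (y - 3)*(y^3 + 4*y^2 + y - 6) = (y - 3)*(y + 2)*(y^2 + 2*y - 3) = (y - 3)*(y + 2)*(y + 3)*(y - 1)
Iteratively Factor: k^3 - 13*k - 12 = (k + 3)*(k^2 - 3*k - 4) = (k + 1)*(k + 3)*(k - 4)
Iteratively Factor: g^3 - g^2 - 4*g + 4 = (g + 2)*(g^2 - 3*g + 2) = (g - 1)*(g + 2)*(g - 2)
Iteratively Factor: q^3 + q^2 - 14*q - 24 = (q + 3)*(q^2 - 2*q - 8) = (q - 4)*(q + 3)*(q + 2)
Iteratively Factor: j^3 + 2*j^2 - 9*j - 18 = (j - 3)*(j^2 + 5*j + 6) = (j - 3)*(j + 3)*(j + 2)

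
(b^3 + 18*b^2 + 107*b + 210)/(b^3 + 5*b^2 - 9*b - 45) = (b^2 + 13*b + 42)/(b^2 - 9)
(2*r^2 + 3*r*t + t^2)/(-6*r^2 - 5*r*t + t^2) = (-2*r - t)/(6*r - t)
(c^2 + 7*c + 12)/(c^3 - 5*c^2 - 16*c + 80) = (c + 3)/(c^2 - 9*c + 20)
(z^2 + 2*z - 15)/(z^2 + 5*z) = (z - 3)/z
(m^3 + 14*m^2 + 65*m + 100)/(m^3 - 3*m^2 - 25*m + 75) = (m^2 + 9*m + 20)/(m^2 - 8*m + 15)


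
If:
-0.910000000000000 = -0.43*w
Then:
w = 2.12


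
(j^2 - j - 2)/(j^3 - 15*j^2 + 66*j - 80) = (j + 1)/(j^2 - 13*j + 40)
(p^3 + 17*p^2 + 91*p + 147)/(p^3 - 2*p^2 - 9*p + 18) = (p^2 + 14*p + 49)/(p^2 - 5*p + 6)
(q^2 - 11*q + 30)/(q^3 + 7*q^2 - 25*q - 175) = (q - 6)/(q^2 + 12*q + 35)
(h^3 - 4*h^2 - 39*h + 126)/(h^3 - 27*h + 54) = (h - 7)/(h - 3)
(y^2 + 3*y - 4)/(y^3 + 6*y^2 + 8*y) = (y - 1)/(y*(y + 2))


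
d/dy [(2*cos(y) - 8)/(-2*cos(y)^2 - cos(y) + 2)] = 4*(sin(y)^2 + 8*cos(y))*sin(y)/(cos(y) + cos(2*y) - 1)^2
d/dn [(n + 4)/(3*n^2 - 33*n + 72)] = (n^2 - 11*n - (n + 4)*(2*n - 11) + 24)/(3*(n^2 - 11*n + 24)^2)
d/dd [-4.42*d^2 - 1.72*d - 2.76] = -8.84*d - 1.72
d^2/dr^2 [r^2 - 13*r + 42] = 2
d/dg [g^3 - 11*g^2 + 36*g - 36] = 3*g^2 - 22*g + 36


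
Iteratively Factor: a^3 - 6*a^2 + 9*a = (a - 3)*(a^2 - 3*a) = (a - 3)^2*(a)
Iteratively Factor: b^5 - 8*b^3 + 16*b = (b - 2)*(b^4 + 2*b^3 - 4*b^2 - 8*b) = (b - 2)*(b + 2)*(b^3 - 4*b) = b*(b - 2)*(b + 2)*(b^2 - 4) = b*(b - 2)*(b + 2)^2*(b - 2)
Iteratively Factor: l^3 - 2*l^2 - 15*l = (l - 5)*(l^2 + 3*l) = l*(l - 5)*(l + 3)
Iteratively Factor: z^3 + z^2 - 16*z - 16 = (z + 1)*(z^2 - 16) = (z + 1)*(z + 4)*(z - 4)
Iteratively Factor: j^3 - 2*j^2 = (j)*(j^2 - 2*j) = j*(j - 2)*(j)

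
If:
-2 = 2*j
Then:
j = -1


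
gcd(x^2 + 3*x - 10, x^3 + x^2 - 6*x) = x - 2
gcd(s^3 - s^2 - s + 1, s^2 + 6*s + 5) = s + 1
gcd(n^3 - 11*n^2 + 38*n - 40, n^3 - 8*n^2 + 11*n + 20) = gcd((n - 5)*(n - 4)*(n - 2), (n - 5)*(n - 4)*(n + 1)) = n^2 - 9*n + 20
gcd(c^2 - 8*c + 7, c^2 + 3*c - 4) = c - 1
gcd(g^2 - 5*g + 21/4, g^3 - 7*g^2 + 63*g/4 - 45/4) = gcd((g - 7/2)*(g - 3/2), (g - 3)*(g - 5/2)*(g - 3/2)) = g - 3/2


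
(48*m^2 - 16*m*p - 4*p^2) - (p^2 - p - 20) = 48*m^2 - 16*m*p - 5*p^2 + p + 20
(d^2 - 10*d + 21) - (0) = d^2 - 10*d + 21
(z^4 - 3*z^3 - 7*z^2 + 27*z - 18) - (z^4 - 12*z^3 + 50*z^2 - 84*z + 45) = 9*z^3 - 57*z^2 + 111*z - 63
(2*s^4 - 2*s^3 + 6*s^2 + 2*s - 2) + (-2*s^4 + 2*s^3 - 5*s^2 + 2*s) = s^2 + 4*s - 2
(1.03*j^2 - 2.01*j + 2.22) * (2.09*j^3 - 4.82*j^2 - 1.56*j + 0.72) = 2.1527*j^5 - 9.1655*j^4 + 12.7212*j^3 - 6.8232*j^2 - 4.9104*j + 1.5984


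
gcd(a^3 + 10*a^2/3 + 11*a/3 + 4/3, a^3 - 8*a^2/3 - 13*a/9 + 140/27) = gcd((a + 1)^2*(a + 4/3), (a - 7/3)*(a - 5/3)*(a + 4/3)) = a + 4/3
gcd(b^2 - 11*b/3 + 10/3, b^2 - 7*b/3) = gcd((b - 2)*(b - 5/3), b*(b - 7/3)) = 1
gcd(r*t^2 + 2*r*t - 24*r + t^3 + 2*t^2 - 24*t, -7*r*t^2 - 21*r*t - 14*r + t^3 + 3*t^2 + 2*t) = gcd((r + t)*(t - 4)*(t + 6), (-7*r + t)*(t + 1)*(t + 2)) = 1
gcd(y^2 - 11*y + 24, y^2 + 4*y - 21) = y - 3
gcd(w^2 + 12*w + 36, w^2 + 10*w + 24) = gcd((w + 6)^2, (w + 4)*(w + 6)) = w + 6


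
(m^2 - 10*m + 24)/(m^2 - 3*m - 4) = (m - 6)/(m + 1)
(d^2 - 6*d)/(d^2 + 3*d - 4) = d*(d - 6)/(d^2 + 3*d - 4)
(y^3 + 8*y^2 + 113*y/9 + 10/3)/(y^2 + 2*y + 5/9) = y + 6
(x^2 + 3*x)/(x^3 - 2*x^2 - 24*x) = (x + 3)/(x^2 - 2*x - 24)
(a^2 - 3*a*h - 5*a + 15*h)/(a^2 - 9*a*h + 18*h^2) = (a - 5)/(a - 6*h)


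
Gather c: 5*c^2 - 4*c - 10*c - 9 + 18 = 5*c^2 - 14*c + 9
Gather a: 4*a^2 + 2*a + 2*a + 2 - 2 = 4*a^2 + 4*a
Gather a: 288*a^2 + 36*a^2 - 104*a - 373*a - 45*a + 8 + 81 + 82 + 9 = 324*a^2 - 522*a + 180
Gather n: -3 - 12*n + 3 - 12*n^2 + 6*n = -12*n^2 - 6*n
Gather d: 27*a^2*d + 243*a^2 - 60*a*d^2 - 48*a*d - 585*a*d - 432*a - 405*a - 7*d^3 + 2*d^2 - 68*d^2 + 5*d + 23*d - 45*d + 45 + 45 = 243*a^2 - 837*a - 7*d^3 + d^2*(-60*a - 66) + d*(27*a^2 - 633*a - 17) + 90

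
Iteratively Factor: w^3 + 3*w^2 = (w)*(w^2 + 3*w) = w*(w + 3)*(w)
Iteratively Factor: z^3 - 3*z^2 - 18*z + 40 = (z - 2)*(z^2 - z - 20) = (z - 5)*(z - 2)*(z + 4)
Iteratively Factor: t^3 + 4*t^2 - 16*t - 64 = (t + 4)*(t^2 - 16) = (t + 4)^2*(t - 4)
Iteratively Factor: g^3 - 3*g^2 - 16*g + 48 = (g - 3)*(g^2 - 16) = (g - 3)*(g + 4)*(g - 4)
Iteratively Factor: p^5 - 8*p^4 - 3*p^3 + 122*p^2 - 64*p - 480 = (p - 5)*(p^4 - 3*p^3 - 18*p^2 + 32*p + 96) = (p - 5)*(p - 4)*(p^3 + p^2 - 14*p - 24) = (p - 5)*(p - 4)*(p + 2)*(p^2 - p - 12) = (p - 5)*(p - 4)*(p + 2)*(p + 3)*(p - 4)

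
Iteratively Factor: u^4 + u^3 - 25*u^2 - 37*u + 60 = (u - 5)*(u^3 + 6*u^2 + 5*u - 12) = (u - 5)*(u + 4)*(u^2 + 2*u - 3) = (u - 5)*(u + 3)*(u + 4)*(u - 1)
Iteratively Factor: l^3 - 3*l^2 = (l - 3)*(l^2) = l*(l - 3)*(l)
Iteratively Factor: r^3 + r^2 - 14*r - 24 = (r + 2)*(r^2 - r - 12) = (r - 4)*(r + 2)*(r + 3)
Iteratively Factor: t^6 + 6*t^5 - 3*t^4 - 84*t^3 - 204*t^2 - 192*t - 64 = (t + 2)*(t^5 + 4*t^4 - 11*t^3 - 62*t^2 - 80*t - 32) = (t + 2)^2*(t^4 + 2*t^3 - 15*t^2 - 32*t - 16) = (t + 2)^2*(t + 4)*(t^3 - 2*t^2 - 7*t - 4) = (t + 1)*(t + 2)^2*(t + 4)*(t^2 - 3*t - 4) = (t + 1)^2*(t + 2)^2*(t + 4)*(t - 4)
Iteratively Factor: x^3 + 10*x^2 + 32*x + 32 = (x + 4)*(x^2 + 6*x + 8) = (x + 4)^2*(x + 2)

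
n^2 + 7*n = n*(n + 7)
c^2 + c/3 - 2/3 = (c - 2/3)*(c + 1)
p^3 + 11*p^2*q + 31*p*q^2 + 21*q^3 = (p + q)*(p + 3*q)*(p + 7*q)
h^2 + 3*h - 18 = (h - 3)*(h + 6)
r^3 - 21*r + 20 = (r - 4)*(r - 1)*(r + 5)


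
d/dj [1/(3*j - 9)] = -1/(3*(j - 3)^2)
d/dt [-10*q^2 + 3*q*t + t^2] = 3*q + 2*t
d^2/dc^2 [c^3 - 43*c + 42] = 6*c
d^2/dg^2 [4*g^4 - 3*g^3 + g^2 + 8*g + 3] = 48*g^2 - 18*g + 2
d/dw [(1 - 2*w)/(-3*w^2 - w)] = (-6*w^2 + 6*w + 1)/(w^2*(9*w^2 + 6*w + 1))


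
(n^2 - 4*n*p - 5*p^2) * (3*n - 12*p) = 3*n^3 - 24*n^2*p + 33*n*p^2 + 60*p^3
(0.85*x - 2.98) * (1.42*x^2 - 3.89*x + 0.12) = 1.207*x^3 - 7.5381*x^2 + 11.6942*x - 0.3576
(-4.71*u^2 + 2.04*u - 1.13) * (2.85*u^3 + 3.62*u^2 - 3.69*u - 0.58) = -13.4235*u^5 - 11.2362*u^4 + 21.5442*u^3 - 8.8864*u^2 + 2.9865*u + 0.6554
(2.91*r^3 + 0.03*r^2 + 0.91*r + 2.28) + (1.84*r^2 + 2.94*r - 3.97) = 2.91*r^3 + 1.87*r^2 + 3.85*r - 1.69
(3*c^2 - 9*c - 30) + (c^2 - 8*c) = 4*c^2 - 17*c - 30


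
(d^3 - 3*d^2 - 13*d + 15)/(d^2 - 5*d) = d + 2 - 3/d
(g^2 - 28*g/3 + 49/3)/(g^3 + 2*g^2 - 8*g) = (3*g^2 - 28*g + 49)/(3*g*(g^2 + 2*g - 8))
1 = 1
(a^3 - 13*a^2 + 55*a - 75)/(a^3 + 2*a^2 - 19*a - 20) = (a^3 - 13*a^2 + 55*a - 75)/(a^3 + 2*a^2 - 19*a - 20)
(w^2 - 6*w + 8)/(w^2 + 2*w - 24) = (w - 2)/(w + 6)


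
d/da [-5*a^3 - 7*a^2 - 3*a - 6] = -15*a^2 - 14*a - 3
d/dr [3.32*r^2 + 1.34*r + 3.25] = 6.64*r + 1.34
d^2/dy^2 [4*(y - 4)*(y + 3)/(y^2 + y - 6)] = -16/(y^3 - 6*y^2 + 12*y - 8)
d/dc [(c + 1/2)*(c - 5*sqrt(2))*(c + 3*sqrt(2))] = 3*c^2 - 4*sqrt(2)*c + c - 30 - sqrt(2)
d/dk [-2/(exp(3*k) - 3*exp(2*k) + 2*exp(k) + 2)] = (6*exp(2*k) - 12*exp(k) + 4)*exp(k)/(exp(3*k) - 3*exp(2*k) + 2*exp(k) + 2)^2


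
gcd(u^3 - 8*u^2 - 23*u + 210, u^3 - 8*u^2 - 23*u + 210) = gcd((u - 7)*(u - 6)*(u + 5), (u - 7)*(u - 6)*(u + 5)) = u^3 - 8*u^2 - 23*u + 210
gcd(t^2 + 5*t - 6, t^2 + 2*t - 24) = t + 6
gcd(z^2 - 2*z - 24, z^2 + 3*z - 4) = z + 4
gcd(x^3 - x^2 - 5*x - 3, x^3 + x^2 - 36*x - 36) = x + 1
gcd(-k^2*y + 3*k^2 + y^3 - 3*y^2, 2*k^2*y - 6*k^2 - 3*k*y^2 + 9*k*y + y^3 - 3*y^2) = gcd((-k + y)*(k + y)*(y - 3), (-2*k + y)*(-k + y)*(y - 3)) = -k*y + 3*k + y^2 - 3*y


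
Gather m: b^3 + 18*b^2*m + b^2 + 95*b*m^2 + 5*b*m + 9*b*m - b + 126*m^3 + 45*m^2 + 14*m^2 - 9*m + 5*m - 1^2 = b^3 + b^2 - b + 126*m^3 + m^2*(95*b + 59) + m*(18*b^2 + 14*b - 4) - 1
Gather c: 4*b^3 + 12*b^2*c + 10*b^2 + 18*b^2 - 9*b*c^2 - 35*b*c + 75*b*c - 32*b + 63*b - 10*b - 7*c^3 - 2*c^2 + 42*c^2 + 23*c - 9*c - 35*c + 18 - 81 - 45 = 4*b^3 + 28*b^2 + 21*b - 7*c^3 + c^2*(40 - 9*b) + c*(12*b^2 + 40*b - 21) - 108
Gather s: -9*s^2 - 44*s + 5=-9*s^2 - 44*s + 5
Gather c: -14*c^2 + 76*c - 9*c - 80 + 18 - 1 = -14*c^2 + 67*c - 63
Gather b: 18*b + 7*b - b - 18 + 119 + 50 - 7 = 24*b + 144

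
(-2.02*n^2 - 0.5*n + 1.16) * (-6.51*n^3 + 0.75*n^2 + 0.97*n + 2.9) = 13.1502*n^5 + 1.74*n^4 - 9.886*n^3 - 5.473*n^2 - 0.3248*n + 3.364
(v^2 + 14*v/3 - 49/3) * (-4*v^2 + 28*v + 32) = -4*v^4 + 28*v^3/3 + 228*v^2 - 308*v - 1568/3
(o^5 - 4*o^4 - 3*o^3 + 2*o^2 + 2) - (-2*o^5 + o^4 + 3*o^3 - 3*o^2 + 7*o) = 3*o^5 - 5*o^4 - 6*o^3 + 5*o^2 - 7*o + 2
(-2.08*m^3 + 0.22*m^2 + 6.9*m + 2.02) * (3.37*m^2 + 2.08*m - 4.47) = -7.0096*m^5 - 3.585*m^4 + 33.0082*m^3 + 20.176*m^2 - 26.6414*m - 9.0294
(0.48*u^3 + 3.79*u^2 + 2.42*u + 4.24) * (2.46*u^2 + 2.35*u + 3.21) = 1.1808*u^5 + 10.4514*u^4 + 16.4005*u^3 + 28.2833*u^2 + 17.7322*u + 13.6104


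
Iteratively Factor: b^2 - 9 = (b - 3)*(b + 3)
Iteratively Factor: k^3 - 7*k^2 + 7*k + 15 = (k + 1)*(k^2 - 8*k + 15) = (k - 3)*(k + 1)*(k - 5)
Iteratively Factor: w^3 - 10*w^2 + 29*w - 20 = (w - 1)*(w^2 - 9*w + 20) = (w - 5)*(w - 1)*(w - 4)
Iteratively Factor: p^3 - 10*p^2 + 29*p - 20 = (p - 4)*(p^2 - 6*p + 5) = (p - 5)*(p - 4)*(p - 1)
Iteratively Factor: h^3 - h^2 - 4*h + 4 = (h + 2)*(h^2 - 3*h + 2) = (h - 2)*(h + 2)*(h - 1)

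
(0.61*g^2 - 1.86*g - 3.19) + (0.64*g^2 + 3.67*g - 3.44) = 1.25*g^2 + 1.81*g - 6.63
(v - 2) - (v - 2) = 0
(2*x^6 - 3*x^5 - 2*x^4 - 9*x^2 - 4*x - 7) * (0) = 0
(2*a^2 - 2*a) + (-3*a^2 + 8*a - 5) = -a^2 + 6*a - 5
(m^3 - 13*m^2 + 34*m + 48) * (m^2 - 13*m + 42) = m^5 - 26*m^4 + 245*m^3 - 940*m^2 + 804*m + 2016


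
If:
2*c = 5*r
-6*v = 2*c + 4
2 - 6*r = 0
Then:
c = 5/6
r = 1/3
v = -17/18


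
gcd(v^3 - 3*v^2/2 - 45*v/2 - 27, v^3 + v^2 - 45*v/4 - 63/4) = v^2 + 9*v/2 + 9/2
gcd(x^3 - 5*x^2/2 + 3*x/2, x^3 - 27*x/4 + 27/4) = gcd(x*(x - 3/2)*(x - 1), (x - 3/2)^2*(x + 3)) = x - 3/2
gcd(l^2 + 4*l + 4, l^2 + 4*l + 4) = l^2 + 4*l + 4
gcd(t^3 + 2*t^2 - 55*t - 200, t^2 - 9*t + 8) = t - 8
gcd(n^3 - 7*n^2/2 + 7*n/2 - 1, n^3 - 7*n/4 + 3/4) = n^2 - 3*n/2 + 1/2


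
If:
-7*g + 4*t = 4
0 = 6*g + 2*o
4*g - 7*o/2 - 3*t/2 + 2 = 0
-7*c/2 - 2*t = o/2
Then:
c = -52/95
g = -4/95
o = 12/95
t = 88/95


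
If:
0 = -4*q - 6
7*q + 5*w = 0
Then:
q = -3/2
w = 21/10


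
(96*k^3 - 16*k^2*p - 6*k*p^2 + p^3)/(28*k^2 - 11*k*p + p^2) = (-24*k^2 - 2*k*p + p^2)/(-7*k + p)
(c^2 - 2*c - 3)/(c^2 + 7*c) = (c^2 - 2*c - 3)/(c*(c + 7))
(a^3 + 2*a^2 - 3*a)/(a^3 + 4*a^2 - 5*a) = (a + 3)/(a + 5)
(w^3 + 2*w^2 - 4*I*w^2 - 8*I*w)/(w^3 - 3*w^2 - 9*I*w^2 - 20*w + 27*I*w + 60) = w*(w + 2)/(w^2 - w*(3 + 5*I) + 15*I)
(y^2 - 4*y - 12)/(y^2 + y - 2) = (y - 6)/(y - 1)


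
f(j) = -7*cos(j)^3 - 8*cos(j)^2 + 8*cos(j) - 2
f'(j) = 21*sin(j)*cos(j)^2 + 16*sin(j)*cos(j) - 8*sin(j)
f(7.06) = -2.90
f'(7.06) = 9.88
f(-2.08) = -6.99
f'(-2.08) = 9.44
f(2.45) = -9.71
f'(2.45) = -5.02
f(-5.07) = -0.48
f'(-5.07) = 0.16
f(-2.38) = -9.33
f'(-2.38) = 5.92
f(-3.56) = -10.65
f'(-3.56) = -2.07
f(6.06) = -8.30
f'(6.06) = -6.10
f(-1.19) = -0.49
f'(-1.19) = -0.79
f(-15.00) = -9.63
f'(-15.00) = 5.23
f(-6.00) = -7.89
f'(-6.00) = 7.47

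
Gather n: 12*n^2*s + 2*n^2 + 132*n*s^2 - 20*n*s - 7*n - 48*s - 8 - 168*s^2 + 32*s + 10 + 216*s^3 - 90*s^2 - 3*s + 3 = n^2*(12*s + 2) + n*(132*s^2 - 20*s - 7) + 216*s^3 - 258*s^2 - 19*s + 5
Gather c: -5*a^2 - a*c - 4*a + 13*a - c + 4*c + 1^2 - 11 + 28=-5*a^2 + 9*a + c*(3 - a) + 18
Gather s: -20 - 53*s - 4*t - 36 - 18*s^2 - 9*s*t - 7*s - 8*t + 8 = -18*s^2 + s*(-9*t - 60) - 12*t - 48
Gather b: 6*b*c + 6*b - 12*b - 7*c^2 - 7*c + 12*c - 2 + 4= b*(6*c - 6) - 7*c^2 + 5*c + 2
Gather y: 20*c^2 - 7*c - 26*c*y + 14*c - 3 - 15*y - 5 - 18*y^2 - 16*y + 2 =20*c^2 + 7*c - 18*y^2 + y*(-26*c - 31) - 6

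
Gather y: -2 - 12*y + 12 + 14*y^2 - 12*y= 14*y^2 - 24*y + 10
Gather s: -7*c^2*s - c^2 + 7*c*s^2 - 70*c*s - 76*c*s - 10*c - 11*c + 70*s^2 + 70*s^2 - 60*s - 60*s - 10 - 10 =-c^2 - 21*c + s^2*(7*c + 140) + s*(-7*c^2 - 146*c - 120) - 20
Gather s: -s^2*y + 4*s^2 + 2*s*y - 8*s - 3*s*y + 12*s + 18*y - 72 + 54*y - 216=s^2*(4 - y) + s*(4 - y) + 72*y - 288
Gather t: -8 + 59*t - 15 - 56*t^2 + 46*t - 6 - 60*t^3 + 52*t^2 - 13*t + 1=-60*t^3 - 4*t^2 + 92*t - 28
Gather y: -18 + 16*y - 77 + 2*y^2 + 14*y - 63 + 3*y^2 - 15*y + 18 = 5*y^2 + 15*y - 140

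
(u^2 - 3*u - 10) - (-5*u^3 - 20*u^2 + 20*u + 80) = 5*u^3 + 21*u^2 - 23*u - 90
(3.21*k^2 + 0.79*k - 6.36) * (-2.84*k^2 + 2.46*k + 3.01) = -9.1164*k^4 + 5.653*k^3 + 29.6679*k^2 - 13.2677*k - 19.1436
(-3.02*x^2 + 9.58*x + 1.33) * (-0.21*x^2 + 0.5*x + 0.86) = 0.6342*x^4 - 3.5218*x^3 + 1.9135*x^2 + 8.9038*x + 1.1438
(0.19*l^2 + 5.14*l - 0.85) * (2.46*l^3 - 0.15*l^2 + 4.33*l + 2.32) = 0.4674*l^5 + 12.6159*l^4 - 2.0393*l^3 + 22.8245*l^2 + 8.2443*l - 1.972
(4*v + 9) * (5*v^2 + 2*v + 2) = 20*v^3 + 53*v^2 + 26*v + 18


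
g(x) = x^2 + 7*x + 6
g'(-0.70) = 5.60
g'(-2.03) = 2.94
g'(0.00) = 7.00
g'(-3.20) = 0.60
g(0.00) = 6.00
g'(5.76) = 18.52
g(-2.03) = -4.09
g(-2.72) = -5.64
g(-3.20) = -6.16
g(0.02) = 6.14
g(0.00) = 6.00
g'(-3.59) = -0.18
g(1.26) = 16.41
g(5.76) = 79.50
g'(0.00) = 7.00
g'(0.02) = 7.04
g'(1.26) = 9.52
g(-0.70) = 1.59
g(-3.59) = -6.24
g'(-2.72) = 1.56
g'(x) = 2*x + 7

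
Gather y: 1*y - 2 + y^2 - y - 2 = y^2 - 4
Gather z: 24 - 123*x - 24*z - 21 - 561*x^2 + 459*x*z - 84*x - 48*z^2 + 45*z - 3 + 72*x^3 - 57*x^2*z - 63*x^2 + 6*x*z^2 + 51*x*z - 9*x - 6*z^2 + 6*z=72*x^3 - 624*x^2 - 216*x + z^2*(6*x - 54) + z*(-57*x^2 + 510*x + 27)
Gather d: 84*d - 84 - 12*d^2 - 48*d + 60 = -12*d^2 + 36*d - 24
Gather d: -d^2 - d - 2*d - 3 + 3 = -d^2 - 3*d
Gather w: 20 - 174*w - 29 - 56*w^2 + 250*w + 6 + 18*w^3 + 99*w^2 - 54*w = 18*w^3 + 43*w^2 + 22*w - 3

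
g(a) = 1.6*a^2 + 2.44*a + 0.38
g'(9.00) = 31.24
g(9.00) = 151.94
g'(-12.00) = -35.96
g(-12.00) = 201.50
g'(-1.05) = -0.92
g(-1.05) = -0.42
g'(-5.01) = -13.59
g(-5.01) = 28.32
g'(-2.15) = -4.44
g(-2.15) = 2.53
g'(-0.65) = 0.36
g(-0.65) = -0.53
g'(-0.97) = -0.66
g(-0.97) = -0.48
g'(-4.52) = -12.02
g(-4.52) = 22.04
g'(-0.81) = -0.15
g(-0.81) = -0.55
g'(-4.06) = -10.55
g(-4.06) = 16.85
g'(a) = 3.2*a + 2.44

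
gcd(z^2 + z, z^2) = z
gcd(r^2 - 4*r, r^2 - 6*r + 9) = 1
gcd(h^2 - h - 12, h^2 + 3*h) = h + 3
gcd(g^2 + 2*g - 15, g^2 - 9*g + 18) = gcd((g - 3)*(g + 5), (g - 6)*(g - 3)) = g - 3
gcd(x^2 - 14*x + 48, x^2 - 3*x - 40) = x - 8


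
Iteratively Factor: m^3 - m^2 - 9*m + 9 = (m - 3)*(m^2 + 2*m - 3) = (m - 3)*(m - 1)*(m + 3)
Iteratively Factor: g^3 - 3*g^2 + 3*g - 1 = (g - 1)*(g^2 - 2*g + 1) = (g - 1)^2*(g - 1)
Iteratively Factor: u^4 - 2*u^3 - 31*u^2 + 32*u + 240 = (u - 4)*(u^3 + 2*u^2 - 23*u - 60) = (u - 5)*(u - 4)*(u^2 + 7*u + 12) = (u - 5)*(u - 4)*(u + 3)*(u + 4)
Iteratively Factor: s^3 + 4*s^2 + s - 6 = (s + 3)*(s^2 + s - 2) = (s - 1)*(s + 3)*(s + 2)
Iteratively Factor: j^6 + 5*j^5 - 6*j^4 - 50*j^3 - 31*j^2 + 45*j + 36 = (j + 4)*(j^5 + j^4 - 10*j^3 - 10*j^2 + 9*j + 9) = (j + 1)*(j + 4)*(j^4 - 10*j^2 + 9) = (j + 1)^2*(j + 4)*(j^3 - j^2 - 9*j + 9) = (j - 3)*(j + 1)^2*(j + 4)*(j^2 + 2*j - 3) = (j - 3)*(j - 1)*(j + 1)^2*(j + 4)*(j + 3)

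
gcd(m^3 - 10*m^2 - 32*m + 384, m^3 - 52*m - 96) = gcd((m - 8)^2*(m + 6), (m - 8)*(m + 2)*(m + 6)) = m^2 - 2*m - 48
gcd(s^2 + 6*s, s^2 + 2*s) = s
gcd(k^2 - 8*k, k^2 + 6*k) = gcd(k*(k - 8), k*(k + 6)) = k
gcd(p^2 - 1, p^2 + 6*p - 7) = p - 1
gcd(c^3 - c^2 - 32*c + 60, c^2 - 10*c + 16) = c - 2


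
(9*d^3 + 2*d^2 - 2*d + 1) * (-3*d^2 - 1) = -27*d^5 - 6*d^4 - 3*d^3 - 5*d^2 + 2*d - 1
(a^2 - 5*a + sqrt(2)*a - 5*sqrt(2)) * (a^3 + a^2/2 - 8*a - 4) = a^5 - 9*a^4/2 + sqrt(2)*a^4 - 21*a^3/2 - 9*sqrt(2)*a^3/2 - 21*sqrt(2)*a^2/2 + 36*a^2 + 20*a + 36*sqrt(2)*a + 20*sqrt(2)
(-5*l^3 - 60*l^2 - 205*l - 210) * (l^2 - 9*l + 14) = -5*l^5 - 15*l^4 + 265*l^3 + 795*l^2 - 980*l - 2940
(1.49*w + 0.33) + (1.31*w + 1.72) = 2.8*w + 2.05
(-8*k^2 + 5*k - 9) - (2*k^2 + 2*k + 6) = -10*k^2 + 3*k - 15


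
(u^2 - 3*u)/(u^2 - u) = (u - 3)/(u - 1)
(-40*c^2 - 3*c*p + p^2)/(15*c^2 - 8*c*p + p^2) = (-40*c^2 - 3*c*p + p^2)/(15*c^2 - 8*c*p + p^2)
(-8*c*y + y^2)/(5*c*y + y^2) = (-8*c + y)/(5*c + y)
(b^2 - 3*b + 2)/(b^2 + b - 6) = (b - 1)/(b + 3)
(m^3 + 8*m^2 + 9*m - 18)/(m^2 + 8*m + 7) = (m^3 + 8*m^2 + 9*m - 18)/(m^2 + 8*m + 7)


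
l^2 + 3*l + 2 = (l + 1)*(l + 2)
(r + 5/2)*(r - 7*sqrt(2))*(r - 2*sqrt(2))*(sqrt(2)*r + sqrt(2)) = sqrt(2)*r^4 - 18*r^3 + 7*sqrt(2)*r^3/2 - 63*r^2 + 61*sqrt(2)*r^2/2 - 45*r + 98*sqrt(2)*r + 70*sqrt(2)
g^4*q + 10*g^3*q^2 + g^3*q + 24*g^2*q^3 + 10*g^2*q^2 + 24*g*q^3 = g*(g + 4*q)*(g + 6*q)*(g*q + q)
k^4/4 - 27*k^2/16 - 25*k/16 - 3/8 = (k/2 + 1/4)*(k/2 + 1)*(k - 3)*(k + 1/2)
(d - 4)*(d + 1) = d^2 - 3*d - 4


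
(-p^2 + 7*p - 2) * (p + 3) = -p^3 + 4*p^2 + 19*p - 6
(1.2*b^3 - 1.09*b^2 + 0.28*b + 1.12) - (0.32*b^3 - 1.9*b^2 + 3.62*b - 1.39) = 0.88*b^3 + 0.81*b^2 - 3.34*b + 2.51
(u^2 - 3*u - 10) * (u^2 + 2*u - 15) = u^4 - u^3 - 31*u^2 + 25*u + 150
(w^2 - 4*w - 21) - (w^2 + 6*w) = -10*w - 21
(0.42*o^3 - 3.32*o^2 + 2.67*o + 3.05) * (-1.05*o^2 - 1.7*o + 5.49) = -0.441*o^5 + 2.772*o^4 + 5.1463*o^3 - 25.9683*o^2 + 9.4733*o + 16.7445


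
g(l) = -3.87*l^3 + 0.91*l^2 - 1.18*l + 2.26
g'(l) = -11.61*l^2 + 1.82*l - 1.18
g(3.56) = -165.01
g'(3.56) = -141.84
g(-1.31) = 14.07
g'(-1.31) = -23.49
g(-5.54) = 694.75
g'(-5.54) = -367.59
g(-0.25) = 2.67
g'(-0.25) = -2.36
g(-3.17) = 138.42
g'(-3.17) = -123.62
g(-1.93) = 35.75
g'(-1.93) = -47.94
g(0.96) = -1.46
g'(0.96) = -10.13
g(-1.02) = 8.52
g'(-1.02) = -15.12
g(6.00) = -807.98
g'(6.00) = -408.22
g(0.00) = 2.26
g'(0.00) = -1.18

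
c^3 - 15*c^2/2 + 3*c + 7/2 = (c - 7)*(c - 1)*(c + 1/2)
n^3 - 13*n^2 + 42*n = n*(n - 7)*(n - 6)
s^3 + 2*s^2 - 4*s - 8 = (s - 2)*(s + 2)^2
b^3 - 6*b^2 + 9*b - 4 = (b - 4)*(b - 1)^2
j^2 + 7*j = j*(j + 7)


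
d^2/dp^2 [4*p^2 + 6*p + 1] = 8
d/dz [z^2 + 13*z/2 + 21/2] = 2*z + 13/2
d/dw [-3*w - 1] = -3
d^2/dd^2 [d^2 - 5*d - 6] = 2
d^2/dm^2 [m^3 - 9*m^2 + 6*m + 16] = 6*m - 18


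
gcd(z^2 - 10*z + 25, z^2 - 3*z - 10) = z - 5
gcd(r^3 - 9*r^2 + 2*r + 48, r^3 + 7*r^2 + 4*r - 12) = r + 2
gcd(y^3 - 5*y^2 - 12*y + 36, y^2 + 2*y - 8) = y - 2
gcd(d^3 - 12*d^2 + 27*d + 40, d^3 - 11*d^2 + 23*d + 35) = d^2 - 4*d - 5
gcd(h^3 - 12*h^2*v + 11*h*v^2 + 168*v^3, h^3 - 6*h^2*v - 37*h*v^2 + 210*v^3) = -h + 7*v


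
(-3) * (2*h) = -6*h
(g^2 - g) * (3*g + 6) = 3*g^3 + 3*g^2 - 6*g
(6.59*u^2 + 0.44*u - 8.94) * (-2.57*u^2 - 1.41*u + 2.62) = -16.9363*u^4 - 10.4227*u^3 + 39.6212*u^2 + 13.7582*u - 23.4228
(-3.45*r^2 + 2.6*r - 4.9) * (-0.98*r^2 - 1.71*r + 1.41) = 3.381*r^4 + 3.3515*r^3 - 4.5085*r^2 + 12.045*r - 6.909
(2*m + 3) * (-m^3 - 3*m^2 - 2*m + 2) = -2*m^4 - 9*m^3 - 13*m^2 - 2*m + 6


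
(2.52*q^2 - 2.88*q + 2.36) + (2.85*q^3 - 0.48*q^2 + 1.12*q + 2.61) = 2.85*q^3 + 2.04*q^2 - 1.76*q + 4.97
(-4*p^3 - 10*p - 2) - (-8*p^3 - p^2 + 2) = 4*p^3 + p^2 - 10*p - 4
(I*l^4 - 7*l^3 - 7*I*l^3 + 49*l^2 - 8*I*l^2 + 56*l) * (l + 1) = I*l^5 - 7*l^4 - 6*I*l^4 + 42*l^3 - 15*I*l^3 + 105*l^2 - 8*I*l^2 + 56*l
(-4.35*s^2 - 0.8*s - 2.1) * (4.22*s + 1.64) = -18.357*s^3 - 10.51*s^2 - 10.174*s - 3.444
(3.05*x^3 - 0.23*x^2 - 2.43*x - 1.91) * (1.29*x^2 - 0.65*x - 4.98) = 3.9345*x^5 - 2.2792*x^4 - 18.1742*x^3 + 0.261000000000001*x^2 + 13.3429*x + 9.5118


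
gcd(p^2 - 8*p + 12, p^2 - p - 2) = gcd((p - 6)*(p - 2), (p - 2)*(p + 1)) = p - 2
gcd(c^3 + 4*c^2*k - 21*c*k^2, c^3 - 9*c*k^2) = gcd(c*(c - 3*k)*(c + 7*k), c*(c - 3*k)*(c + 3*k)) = c^2 - 3*c*k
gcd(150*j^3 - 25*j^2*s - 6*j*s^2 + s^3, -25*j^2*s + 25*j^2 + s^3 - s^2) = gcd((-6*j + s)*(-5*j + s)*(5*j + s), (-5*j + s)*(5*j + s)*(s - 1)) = -25*j^2 + s^2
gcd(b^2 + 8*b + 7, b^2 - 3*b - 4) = b + 1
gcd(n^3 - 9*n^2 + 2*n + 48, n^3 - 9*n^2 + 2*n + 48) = n^3 - 9*n^2 + 2*n + 48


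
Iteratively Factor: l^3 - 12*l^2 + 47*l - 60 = (l - 3)*(l^2 - 9*l + 20) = (l - 4)*(l - 3)*(l - 5)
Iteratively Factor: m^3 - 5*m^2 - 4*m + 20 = (m - 2)*(m^2 - 3*m - 10) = (m - 5)*(m - 2)*(m + 2)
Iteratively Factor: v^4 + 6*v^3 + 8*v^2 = (v)*(v^3 + 6*v^2 + 8*v) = v*(v + 2)*(v^2 + 4*v) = v^2*(v + 2)*(v + 4)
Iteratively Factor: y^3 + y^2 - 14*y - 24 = (y - 4)*(y^2 + 5*y + 6) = (y - 4)*(y + 3)*(y + 2)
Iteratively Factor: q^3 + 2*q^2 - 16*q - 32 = (q + 4)*(q^2 - 2*q - 8) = (q - 4)*(q + 4)*(q + 2)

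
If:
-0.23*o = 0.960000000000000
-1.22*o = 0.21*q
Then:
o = -4.17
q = 24.25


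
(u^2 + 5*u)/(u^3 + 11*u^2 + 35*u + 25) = u/(u^2 + 6*u + 5)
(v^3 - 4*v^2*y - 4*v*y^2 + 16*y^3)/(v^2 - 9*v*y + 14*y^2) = (-v^2 + 2*v*y + 8*y^2)/(-v + 7*y)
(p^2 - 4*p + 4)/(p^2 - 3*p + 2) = (p - 2)/(p - 1)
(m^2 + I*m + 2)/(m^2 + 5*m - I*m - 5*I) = (m + 2*I)/(m + 5)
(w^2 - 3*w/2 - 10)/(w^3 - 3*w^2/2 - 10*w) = 1/w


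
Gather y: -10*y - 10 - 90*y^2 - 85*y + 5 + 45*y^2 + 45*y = -45*y^2 - 50*y - 5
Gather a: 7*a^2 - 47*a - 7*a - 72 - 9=7*a^2 - 54*a - 81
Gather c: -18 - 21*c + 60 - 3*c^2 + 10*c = -3*c^2 - 11*c + 42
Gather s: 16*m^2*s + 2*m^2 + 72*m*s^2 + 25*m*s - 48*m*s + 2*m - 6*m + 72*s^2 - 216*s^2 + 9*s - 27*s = 2*m^2 - 4*m + s^2*(72*m - 144) + s*(16*m^2 - 23*m - 18)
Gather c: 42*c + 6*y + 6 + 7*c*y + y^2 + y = c*(7*y + 42) + y^2 + 7*y + 6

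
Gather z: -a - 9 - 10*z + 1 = -a - 10*z - 8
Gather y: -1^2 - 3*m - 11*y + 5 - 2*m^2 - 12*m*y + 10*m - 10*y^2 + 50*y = -2*m^2 + 7*m - 10*y^2 + y*(39 - 12*m) + 4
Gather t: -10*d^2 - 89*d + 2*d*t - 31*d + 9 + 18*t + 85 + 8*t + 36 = -10*d^2 - 120*d + t*(2*d + 26) + 130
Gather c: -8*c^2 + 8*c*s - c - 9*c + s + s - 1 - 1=-8*c^2 + c*(8*s - 10) + 2*s - 2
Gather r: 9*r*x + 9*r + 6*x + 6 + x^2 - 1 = r*(9*x + 9) + x^2 + 6*x + 5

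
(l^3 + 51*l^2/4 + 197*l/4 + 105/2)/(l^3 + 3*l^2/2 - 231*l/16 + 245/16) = 4*(4*l^2 + 31*l + 42)/(16*l^2 - 56*l + 49)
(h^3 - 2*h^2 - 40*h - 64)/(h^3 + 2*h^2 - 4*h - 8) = (h^2 - 4*h - 32)/(h^2 - 4)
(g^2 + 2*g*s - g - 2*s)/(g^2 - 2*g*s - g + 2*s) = (-g - 2*s)/(-g + 2*s)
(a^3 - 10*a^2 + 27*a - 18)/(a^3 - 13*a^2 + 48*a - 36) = (a - 3)/(a - 6)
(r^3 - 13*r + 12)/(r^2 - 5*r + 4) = (r^2 + r - 12)/(r - 4)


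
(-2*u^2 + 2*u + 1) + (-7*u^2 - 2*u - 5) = -9*u^2 - 4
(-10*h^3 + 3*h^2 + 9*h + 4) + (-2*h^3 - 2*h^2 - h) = -12*h^3 + h^2 + 8*h + 4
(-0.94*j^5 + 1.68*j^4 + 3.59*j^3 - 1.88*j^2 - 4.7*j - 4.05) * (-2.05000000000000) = 1.927*j^5 - 3.444*j^4 - 7.3595*j^3 + 3.854*j^2 + 9.635*j + 8.3025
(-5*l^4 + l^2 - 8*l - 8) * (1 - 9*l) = 45*l^5 - 5*l^4 - 9*l^3 + 73*l^2 + 64*l - 8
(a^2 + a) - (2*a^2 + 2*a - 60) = -a^2 - a + 60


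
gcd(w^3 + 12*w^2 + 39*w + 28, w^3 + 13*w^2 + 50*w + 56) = w^2 + 11*w + 28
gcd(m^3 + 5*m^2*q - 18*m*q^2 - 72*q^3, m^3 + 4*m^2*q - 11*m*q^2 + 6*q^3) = m + 6*q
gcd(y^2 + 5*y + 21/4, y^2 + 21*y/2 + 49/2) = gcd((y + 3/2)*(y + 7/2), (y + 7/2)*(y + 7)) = y + 7/2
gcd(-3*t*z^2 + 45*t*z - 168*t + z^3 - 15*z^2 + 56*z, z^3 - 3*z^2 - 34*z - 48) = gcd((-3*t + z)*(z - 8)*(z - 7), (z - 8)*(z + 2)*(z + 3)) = z - 8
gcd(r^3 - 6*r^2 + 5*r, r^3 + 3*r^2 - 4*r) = r^2 - r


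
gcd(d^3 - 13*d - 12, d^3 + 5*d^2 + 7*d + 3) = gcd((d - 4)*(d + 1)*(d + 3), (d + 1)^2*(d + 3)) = d^2 + 4*d + 3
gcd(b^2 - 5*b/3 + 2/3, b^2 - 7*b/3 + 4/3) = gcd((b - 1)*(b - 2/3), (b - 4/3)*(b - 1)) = b - 1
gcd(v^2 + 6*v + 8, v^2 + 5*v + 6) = v + 2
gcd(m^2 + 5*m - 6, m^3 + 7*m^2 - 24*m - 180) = m + 6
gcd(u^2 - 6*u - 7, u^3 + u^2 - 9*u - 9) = u + 1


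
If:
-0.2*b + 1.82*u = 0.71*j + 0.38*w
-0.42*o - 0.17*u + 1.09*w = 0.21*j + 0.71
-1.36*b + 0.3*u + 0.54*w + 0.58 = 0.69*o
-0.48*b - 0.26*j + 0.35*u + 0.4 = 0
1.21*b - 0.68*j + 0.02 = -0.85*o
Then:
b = 3.09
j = -12.81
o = -14.67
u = -6.43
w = -8.47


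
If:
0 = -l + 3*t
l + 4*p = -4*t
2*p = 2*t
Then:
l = 0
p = 0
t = 0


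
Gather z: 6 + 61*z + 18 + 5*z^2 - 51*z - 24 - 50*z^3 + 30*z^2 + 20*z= -50*z^3 + 35*z^2 + 30*z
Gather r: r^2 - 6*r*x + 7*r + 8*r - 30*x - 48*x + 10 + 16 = r^2 + r*(15 - 6*x) - 78*x + 26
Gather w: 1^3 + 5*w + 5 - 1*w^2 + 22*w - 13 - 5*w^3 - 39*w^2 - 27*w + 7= -5*w^3 - 40*w^2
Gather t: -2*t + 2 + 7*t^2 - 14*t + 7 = 7*t^2 - 16*t + 9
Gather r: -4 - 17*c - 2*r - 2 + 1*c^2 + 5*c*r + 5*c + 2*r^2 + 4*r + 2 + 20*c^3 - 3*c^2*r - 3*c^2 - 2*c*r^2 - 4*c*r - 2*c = 20*c^3 - 2*c^2 - 14*c + r^2*(2 - 2*c) + r*(-3*c^2 + c + 2) - 4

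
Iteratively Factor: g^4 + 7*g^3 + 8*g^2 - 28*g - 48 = (g + 2)*(g^3 + 5*g^2 - 2*g - 24) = (g + 2)*(g + 4)*(g^2 + g - 6) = (g - 2)*(g + 2)*(g + 4)*(g + 3)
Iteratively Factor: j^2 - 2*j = (j - 2)*(j)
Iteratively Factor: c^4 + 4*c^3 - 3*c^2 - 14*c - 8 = (c + 4)*(c^3 - 3*c - 2) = (c + 1)*(c + 4)*(c^2 - c - 2) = (c + 1)^2*(c + 4)*(c - 2)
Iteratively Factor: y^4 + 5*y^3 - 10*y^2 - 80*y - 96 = (y + 4)*(y^3 + y^2 - 14*y - 24) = (y + 3)*(y + 4)*(y^2 - 2*y - 8) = (y + 2)*(y + 3)*(y + 4)*(y - 4)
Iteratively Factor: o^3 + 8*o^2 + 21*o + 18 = (o + 3)*(o^2 + 5*o + 6) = (o + 3)^2*(o + 2)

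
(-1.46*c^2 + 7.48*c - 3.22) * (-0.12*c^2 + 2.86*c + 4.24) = 0.1752*c^4 - 5.0732*c^3 + 15.5888*c^2 + 22.506*c - 13.6528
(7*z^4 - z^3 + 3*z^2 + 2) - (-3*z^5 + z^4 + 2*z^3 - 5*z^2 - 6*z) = 3*z^5 + 6*z^4 - 3*z^3 + 8*z^2 + 6*z + 2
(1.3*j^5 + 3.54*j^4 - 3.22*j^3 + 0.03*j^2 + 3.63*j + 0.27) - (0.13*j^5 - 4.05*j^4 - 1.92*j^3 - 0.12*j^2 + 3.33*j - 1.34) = 1.17*j^5 + 7.59*j^4 - 1.3*j^3 + 0.15*j^2 + 0.3*j + 1.61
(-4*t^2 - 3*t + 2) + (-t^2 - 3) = -5*t^2 - 3*t - 1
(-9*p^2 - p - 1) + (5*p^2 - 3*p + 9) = -4*p^2 - 4*p + 8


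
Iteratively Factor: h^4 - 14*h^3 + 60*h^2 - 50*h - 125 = (h + 1)*(h^3 - 15*h^2 + 75*h - 125) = (h - 5)*(h + 1)*(h^2 - 10*h + 25) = (h - 5)^2*(h + 1)*(h - 5)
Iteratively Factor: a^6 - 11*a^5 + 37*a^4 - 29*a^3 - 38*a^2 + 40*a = (a)*(a^5 - 11*a^4 + 37*a^3 - 29*a^2 - 38*a + 40) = a*(a - 5)*(a^4 - 6*a^3 + 7*a^2 + 6*a - 8) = a*(a - 5)*(a + 1)*(a^3 - 7*a^2 + 14*a - 8) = a*(a - 5)*(a - 4)*(a + 1)*(a^2 - 3*a + 2) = a*(a - 5)*(a - 4)*(a - 1)*(a + 1)*(a - 2)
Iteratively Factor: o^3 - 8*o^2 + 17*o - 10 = (o - 2)*(o^2 - 6*o + 5) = (o - 2)*(o - 1)*(o - 5)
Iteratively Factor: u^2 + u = (u + 1)*(u)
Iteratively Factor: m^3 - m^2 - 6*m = (m - 3)*(m^2 + 2*m) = (m - 3)*(m + 2)*(m)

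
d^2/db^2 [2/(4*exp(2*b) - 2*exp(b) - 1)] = (128*exp(3*b) - 48*exp(2*b) + 40*exp(b) - 4)*exp(b)/(64*exp(6*b) - 96*exp(5*b) + 40*exp(3*b) - 6*exp(b) - 1)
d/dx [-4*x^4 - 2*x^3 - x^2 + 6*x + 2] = -16*x^3 - 6*x^2 - 2*x + 6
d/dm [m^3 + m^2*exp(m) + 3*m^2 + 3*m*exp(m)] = m^2*exp(m) + 3*m^2 + 5*m*exp(m) + 6*m + 3*exp(m)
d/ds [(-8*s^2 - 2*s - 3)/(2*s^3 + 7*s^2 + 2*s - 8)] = 2*(8*s^4 + 4*s^3 + 8*s^2 + 85*s + 11)/(4*s^6 + 28*s^5 + 57*s^4 - 4*s^3 - 108*s^2 - 32*s + 64)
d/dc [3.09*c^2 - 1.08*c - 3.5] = 6.18*c - 1.08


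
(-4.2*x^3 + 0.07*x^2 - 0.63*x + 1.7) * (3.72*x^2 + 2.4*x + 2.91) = -15.624*x^5 - 9.8196*x^4 - 14.3976*x^3 + 5.0157*x^2 + 2.2467*x + 4.947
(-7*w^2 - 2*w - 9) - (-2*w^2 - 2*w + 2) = -5*w^2 - 11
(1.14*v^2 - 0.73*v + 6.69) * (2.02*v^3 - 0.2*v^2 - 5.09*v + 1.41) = 2.3028*v^5 - 1.7026*v^4 + 7.8572*v^3 + 3.9851*v^2 - 35.0814*v + 9.4329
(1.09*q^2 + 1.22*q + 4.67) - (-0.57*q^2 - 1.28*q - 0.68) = 1.66*q^2 + 2.5*q + 5.35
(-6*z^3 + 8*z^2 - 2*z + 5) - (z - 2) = -6*z^3 + 8*z^2 - 3*z + 7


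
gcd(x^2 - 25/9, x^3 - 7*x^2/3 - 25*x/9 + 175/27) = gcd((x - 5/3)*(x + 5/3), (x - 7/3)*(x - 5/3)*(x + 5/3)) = x^2 - 25/9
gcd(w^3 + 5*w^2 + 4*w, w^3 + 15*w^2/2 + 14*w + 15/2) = w + 1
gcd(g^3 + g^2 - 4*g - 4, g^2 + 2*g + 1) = g + 1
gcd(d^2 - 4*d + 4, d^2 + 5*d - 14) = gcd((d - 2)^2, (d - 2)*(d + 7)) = d - 2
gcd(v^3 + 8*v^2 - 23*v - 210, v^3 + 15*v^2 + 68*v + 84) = v^2 + 13*v + 42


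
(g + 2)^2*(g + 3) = g^3 + 7*g^2 + 16*g + 12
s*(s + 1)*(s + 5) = s^3 + 6*s^2 + 5*s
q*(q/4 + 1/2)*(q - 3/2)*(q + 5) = q^4/4 + 11*q^3/8 - q^2/8 - 15*q/4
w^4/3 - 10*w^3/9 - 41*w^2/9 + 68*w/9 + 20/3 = (w/3 + 1)*(w - 5)*(w - 2)*(w + 2/3)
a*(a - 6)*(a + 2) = a^3 - 4*a^2 - 12*a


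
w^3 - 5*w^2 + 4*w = w*(w - 4)*(w - 1)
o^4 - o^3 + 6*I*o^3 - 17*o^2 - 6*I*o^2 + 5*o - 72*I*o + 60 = (o - 4)*(o + 3)*(o + I)*(o + 5*I)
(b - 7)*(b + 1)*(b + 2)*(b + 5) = b^4 + b^3 - 39*b^2 - 109*b - 70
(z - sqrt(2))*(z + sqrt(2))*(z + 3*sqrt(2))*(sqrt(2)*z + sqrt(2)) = sqrt(2)*z^4 + sqrt(2)*z^3 + 6*z^3 - 2*sqrt(2)*z^2 + 6*z^2 - 12*z - 2*sqrt(2)*z - 12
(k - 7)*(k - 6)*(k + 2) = k^3 - 11*k^2 + 16*k + 84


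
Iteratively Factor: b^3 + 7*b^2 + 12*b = (b)*(b^2 + 7*b + 12) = b*(b + 3)*(b + 4)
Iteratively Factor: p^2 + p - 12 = (p - 3)*(p + 4)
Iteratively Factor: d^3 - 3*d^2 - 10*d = (d + 2)*(d^2 - 5*d) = (d - 5)*(d + 2)*(d)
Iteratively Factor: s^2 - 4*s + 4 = (s - 2)*(s - 2)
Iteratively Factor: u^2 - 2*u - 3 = (u - 3)*(u + 1)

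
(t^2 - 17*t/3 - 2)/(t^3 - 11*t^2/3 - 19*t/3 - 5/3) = (t - 6)/(t^2 - 4*t - 5)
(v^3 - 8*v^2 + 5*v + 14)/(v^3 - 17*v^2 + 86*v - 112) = (v + 1)/(v - 8)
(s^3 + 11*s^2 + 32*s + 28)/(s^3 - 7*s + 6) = (s^3 + 11*s^2 + 32*s + 28)/(s^3 - 7*s + 6)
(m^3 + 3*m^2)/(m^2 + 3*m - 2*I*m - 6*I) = m^2/(m - 2*I)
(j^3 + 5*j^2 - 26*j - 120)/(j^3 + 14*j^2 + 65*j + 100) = (j^2 + j - 30)/(j^2 + 10*j + 25)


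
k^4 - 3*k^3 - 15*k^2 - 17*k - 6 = (k - 6)*(k + 1)^3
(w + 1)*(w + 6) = w^2 + 7*w + 6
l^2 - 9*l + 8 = (l - 8)*(l - 1)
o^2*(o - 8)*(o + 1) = o^4 - 7*o^3 - 8*o^2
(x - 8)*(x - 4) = x^2 - 12*x + 32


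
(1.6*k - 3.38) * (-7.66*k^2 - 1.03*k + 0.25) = -12.256*k^3 + 24.2428*k^2 + 3.8814*k - 0.845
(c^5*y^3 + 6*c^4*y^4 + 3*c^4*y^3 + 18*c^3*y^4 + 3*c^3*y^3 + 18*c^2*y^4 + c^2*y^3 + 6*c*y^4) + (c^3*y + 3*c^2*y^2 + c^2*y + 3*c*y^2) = c^5*y^3 + 6*c^4*y^4 + 3*c^4*y^3 + 18*c^3*y^4 + 3*c^3*y^3 + c^3*y + 18*c^2*y^4 + c^2*y^3 + 3*c^2*y^2 + c^2*y + 6*c*y^4 + 3*c*y^2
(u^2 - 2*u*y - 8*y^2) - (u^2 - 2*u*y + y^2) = -9*y^2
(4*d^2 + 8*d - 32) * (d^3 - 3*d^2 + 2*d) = 4*d^5 - 4*d^4 - 48*d^3 + 112*d^2 - 64*d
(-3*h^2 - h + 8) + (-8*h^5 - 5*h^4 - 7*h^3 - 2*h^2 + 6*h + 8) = -8*h^5 - 5*h^4 - 7*h^3 - 5*h^2 + 5*h + 16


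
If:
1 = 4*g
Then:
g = 1/4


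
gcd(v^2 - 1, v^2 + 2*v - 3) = v - 1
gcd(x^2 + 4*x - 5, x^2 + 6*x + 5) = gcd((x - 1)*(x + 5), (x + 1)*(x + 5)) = x + 5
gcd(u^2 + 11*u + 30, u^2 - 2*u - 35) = u + 5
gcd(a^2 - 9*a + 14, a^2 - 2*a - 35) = a - 7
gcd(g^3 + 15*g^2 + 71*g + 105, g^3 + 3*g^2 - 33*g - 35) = g + 7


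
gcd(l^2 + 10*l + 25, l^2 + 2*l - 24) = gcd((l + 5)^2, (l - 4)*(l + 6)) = 1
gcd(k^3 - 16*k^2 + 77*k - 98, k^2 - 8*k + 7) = k - 7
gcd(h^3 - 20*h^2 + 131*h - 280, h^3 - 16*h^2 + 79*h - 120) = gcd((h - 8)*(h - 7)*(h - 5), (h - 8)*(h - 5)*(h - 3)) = h^2 - 13*h + 40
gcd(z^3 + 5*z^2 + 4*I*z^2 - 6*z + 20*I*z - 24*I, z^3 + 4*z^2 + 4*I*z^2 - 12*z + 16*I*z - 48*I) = z^2 + z*(6 + 4*I) + 24*I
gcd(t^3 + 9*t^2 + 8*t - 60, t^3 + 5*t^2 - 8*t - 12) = t^2 + 4*t - 12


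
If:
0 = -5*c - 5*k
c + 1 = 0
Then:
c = -1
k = 1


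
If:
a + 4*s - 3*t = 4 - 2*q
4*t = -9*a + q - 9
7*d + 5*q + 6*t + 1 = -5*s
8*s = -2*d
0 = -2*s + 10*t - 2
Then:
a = -2615/2816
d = -1489/704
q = 5253/2816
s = 1489/2816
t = 861/2816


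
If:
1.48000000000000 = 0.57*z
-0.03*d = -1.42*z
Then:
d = 122.90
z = 2.60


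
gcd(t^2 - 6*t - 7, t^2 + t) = t + 1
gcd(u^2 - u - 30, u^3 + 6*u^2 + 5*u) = u + 5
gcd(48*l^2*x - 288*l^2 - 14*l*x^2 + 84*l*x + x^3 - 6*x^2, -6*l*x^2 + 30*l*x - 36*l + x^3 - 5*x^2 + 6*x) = -6*l + x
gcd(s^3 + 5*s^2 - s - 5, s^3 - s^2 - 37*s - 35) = s^2 + 6*s + 5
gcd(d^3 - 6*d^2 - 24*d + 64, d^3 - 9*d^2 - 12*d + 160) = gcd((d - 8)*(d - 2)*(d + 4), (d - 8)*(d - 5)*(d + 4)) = d^2 - 4*d - 32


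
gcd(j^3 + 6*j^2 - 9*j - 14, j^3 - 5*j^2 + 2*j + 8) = j^2 - j - 2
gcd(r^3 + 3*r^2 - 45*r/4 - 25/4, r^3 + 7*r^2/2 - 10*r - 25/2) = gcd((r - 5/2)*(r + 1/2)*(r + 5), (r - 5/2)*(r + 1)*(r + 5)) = r^2 + 5*r/2 - 25/2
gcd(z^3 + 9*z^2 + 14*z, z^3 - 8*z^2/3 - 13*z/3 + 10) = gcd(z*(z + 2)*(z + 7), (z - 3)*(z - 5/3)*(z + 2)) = z + 2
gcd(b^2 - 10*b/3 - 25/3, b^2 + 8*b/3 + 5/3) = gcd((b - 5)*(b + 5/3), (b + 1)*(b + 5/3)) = b + 5/3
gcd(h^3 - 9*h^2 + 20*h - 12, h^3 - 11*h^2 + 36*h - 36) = h^2 - 8*h + 12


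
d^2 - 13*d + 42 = (d - 7)*(d - 6)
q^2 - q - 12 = (q - 4)*(q + 3)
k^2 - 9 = (k - 3)*(k + 3)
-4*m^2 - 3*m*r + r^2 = (-4*m + r)*(m + r)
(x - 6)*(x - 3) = x^2 - 9*x + 18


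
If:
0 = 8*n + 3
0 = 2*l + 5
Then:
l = -5/2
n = -3/8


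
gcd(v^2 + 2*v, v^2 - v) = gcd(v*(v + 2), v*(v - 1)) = v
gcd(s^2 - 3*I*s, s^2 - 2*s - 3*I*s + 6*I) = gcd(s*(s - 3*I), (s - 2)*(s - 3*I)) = s - 3*I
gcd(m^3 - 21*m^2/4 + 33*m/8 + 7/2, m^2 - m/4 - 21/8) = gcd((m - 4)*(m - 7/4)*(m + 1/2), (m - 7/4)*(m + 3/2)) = m - 7/4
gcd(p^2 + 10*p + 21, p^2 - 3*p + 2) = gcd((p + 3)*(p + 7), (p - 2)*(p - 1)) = 1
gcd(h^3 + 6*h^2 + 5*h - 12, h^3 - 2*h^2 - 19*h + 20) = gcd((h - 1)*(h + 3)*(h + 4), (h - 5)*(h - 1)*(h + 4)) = h^2 + 3*h - 4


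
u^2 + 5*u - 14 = (u - 2)*(u + 7)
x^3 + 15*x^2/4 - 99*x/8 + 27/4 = (x - 3/2)*(x - 3/4)*(x + 6)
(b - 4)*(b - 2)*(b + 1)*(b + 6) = b^4 + b^3 - 28*b^2 + 20*b + 48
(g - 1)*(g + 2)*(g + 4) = g^3 + 5*g^2 + 2*g - 8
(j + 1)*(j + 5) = j^2 + 6*j + 5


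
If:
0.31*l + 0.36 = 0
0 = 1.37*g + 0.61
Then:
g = -0.45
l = -1.16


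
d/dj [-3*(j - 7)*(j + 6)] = 3 - 6*j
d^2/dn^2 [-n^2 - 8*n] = -2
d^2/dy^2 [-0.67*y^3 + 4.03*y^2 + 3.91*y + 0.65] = 8.06 - 4.02*y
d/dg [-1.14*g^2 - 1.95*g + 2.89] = -2.28*g - 1.95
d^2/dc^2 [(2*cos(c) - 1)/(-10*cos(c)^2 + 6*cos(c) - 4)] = (-450*(1 - cos(2*c))^2*cos(c) + 70*(1 - cos(2*c))^2 + 497*cos(c) - 106*cos(2*c) - 225*cos(3*c) + 100*cos(5*c) - 282)/(6*cos(c) - 5*cos(2*c) - 9)^3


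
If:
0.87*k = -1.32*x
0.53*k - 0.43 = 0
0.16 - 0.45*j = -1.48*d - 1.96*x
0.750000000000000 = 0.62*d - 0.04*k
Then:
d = 1.26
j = 2.18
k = 0.81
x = -0.53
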